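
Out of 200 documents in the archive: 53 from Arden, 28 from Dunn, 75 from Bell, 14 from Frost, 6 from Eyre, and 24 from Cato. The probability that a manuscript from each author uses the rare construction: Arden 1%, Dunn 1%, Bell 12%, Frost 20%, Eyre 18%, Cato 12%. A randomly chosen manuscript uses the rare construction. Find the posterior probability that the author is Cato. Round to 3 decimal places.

0.174

Unnormalized posteriors (prior × likelihood):
  Arden: 0.265 × 0.01 = 0.00265
  Dunn: 0.14 × 0.01 = 0.0014
  Bell: 0.375 × 0.12 = 0.045
  Frost: 0.07 × 0.2 = 0.014
  Eyre: 0.03 × 0.18 = 0.0054
  Cato: 0.12 × 0.12 = 0.0144
Sum = 0.08285.
P(Cato | evidence) = 0.0144 / 0.08285 ≈ 0.174.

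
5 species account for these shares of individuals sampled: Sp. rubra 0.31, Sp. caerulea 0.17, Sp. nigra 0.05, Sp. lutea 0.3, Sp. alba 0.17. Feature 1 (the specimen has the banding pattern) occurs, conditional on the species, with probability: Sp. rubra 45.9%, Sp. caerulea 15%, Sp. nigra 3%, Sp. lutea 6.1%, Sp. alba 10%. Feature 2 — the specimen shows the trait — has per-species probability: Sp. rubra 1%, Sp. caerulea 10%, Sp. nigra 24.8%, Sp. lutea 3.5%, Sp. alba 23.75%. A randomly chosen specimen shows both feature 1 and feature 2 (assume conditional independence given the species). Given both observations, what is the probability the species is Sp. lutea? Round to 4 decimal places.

Unnormalized posteriors (prior × likelihood):
  Sp. rubra: 0.31 × 0.459 × 0.01 = 0.0014229
  Sp. caerulea: 0.17 × 0.15 × 0.1 = 0.00255
  Sp. nigra: 0.05 × 0.03 × 0.248 = 0.000372
  Sp. lutea: 0.3 × 0.061 × 0.035 = 0.0006405
  Sp. alba: 0.17 × 0.1 × 0.2375 = 0.0040375
Sum = 0.0090229.
P(Sp. lutea | evidence) = 0.0006405 / 0.0090229 ≈ 0.0710.

0.0710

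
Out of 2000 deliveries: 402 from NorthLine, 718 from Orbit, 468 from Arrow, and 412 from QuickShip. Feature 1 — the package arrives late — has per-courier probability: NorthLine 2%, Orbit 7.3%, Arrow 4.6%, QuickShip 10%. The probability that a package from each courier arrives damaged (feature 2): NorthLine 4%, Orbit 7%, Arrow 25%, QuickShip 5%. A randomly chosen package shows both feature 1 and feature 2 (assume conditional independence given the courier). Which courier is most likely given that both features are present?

Arrow

Compute prior × likelihood for every hypothesis:
  NorthLine: 0.201 × 0.02 × 0.04 = 0.0001608
  Orbit: 0.359 × 0.073 × 0.07 = 0.00183449
  Arrow: 0.234 × 0.046 × 0.25 = 0.002691
  QuickShip: 0.206 × 0.1 × 0.05 = 0.00103
Sum = 0.00571629.
Largest term belongs to Arrow, so Arrow is most probable.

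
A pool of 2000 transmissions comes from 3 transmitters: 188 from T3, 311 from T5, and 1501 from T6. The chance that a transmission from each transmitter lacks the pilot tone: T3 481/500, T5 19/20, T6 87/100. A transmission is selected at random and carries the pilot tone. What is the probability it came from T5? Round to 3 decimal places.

Taking complements, P(pilot | each) = T3 0.038, T5 0.05, T6 0.13.
By Bayes' rule, posterior ∝ prior × likelihood:
  T3: 0.094 × 0.038 = 0.003572
  T5: 0.1555 × 0.05 = 0.007775
  T6: 0.7505 × 0.13 = 0.097565
Sum = 0.108912.
P(T5 | evidence) = 0.007775 / 0.108912 ≈ 0.071.

0.071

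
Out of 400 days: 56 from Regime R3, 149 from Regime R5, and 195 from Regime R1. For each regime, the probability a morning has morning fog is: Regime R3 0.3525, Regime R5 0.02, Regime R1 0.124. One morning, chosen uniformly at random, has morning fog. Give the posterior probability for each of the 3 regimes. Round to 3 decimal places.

Regime R3 0.421, Regime R5 0.064, Regime R1 0.516

Unnormalized posteriors (prior × likelihood):
  Regime R3: 0.14 × 0.3525 = 0.04935
  Regime R5: 0.3725 × 0.02 = 0.00745
  Regime R1: 0.4875 × 0.124 = 0.06045
Normalizing constant = 0.11725.
P(Regime R3 | fog) = 0.04935/0.11725 ≈ 0.421
P(Regime R5 | fog) = 0.00745/0.11725 ≈ 0.064
P(Regime R1 | fog) = 0.06045/0.11725 ≈ 0.516
(Check: 0.421+0.064+0.516 = 1.001.)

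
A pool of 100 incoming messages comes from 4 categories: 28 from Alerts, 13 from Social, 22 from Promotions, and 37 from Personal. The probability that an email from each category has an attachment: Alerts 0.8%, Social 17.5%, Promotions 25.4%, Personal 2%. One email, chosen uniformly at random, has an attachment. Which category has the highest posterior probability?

Compute prior × likelihood for every hypothesis:
  Alerts: 0.28 × 0.008 = 0.00224
  Social: 0.13 × 0.175 = 0.02275
  Promotions: 0.22 × 0.254 = 0.05588
  Personal: 0.37 × 0.02 = 0.0074
Normalizing constant = 0.08827.
Largest term belongs to Promotions, so Promotions is most probable.

Promotions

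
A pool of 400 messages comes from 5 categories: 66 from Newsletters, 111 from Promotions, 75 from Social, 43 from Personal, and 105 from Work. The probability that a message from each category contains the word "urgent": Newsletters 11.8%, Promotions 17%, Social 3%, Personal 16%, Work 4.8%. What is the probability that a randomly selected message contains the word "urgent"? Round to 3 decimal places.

Unnormalized posteriors (prior × likelihood):
  Newsletters: 0.165 × 0.118 = 0.01947
  Promotions: 0.2775 × 0.17 = 0.047175
  Social: 0.1875 × 0.03 = 0.005625
  Personal: 0.1075 × 0.16 = 0.0172
  Work: 0.2625 × 0.048 = 0.0126
P(urgent-flag) = 0.01947 + 0.047175 + 0.005625 + 0.0172 + 0.0126 = 0.10207 → 0.102.

0.102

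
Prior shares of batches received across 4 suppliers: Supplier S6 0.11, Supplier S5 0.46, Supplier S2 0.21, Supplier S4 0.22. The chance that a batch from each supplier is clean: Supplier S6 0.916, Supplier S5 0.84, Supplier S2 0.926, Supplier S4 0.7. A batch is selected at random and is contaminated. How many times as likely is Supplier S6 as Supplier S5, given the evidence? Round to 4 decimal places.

Taking complements, P(contaminated | each) = Supplier S6 0.084, Supplier S5 0.16, Supplier S2 0.074, Supplier S4 0.3.
Prior × likelihood for each hypothesis:
  Supplier S6: 0.11 × 0.084 = 0.00924
  Supplier S5: 0.46 × 0.16 = 0.0736
  Supplier S2: 0.21 × 0.074 = 0.01554
  Supplier S4: 0.22 × 0.3 = 0.066
Normalizing constant = 0.16438.
The ratio is 0.00924 / 0.0736 (the normalizer cancels) = 0.1255.

0.1255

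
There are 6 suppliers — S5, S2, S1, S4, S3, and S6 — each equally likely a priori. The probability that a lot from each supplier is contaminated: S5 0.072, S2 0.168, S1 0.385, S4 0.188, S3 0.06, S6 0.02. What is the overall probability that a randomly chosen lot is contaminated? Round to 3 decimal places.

0.149

Since the prior is uniform, the posterior is proportional to the likelihood:
  S5: 0.072
  S2: 0.168
  S1: 0.385
  S4: 0.188
  S3: 0.06
  S6: 0.02
P(contaminated) = (1/6) × (0.072 + 0.168 + 0.385 + 0.188 + 0.06 + 0.02) = 0.893/6 ≈ 0.149.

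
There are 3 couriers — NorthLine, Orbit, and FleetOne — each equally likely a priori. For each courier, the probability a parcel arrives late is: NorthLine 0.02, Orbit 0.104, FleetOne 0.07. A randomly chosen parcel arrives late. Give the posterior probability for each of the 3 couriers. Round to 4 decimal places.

NorthLine 0.1031, Orbit 0.5361, FleetOne 0.3608

Since the prior is uniform, the posterior is proportional to the likelihood:
  NorthLine: 0.02
  Orbit: 0.104
  FleetOne: 0.07
Sum = 0.194.
P(NorthLine | late) = 0.02/0.194 ≈ 0.1031
P(Orbit | late) = 0.104/0.194 ≈ 0.5361
P(FleetOne | late) = 0.07/0.194 ≈ 0.3608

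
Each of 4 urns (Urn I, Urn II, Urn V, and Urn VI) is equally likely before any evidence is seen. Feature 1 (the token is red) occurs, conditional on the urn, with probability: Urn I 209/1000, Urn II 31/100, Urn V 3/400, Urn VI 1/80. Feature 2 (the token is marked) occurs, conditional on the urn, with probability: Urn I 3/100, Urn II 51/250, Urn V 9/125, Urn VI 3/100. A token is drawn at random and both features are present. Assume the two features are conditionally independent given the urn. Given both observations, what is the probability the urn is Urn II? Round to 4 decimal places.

0.8980

Since the prior is uniform, the posterior is proportional to the likelihood:
  Urn I: 0.209 × 0.03 = 0.00627
  Urn II: 0.31 × 0.204 = 0.06324
  Urn V: 0.0075 × 0.072 = 0.00054
  Urn VI: 0.0125 × 0.03 = 0.000375
Sum = 0.070425.
P(Urn II | evidence) = 0.06324 / 0.070425 ≈ 0.8980.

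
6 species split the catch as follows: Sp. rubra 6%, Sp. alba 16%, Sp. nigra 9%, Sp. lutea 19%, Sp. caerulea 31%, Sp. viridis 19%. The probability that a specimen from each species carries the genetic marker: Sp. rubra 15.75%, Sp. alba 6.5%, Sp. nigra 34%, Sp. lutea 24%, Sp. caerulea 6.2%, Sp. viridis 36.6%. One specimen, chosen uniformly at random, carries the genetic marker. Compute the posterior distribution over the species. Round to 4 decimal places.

By Bayes' rule, posterior ∝ prior × likelihood:
  Sp. rubra: 0.06 × 0.1575 = 0.00945
  Sp. alba: 0.16 × 0.065 = 0.0104
  Sp. nigra: 0.09 × 0.34 = 0.0306
  Sp. lutea: 0.19 × 0.24 = 0.0456
  Sp. caerulea: 0.31 × 0.062 = 0.01922
  Sp. viridis: 0.19 × 0.366 = 0.06954
Sum = 0.18481.
P(Sp. rubra | marker) = 0.00945/0.18481 ≈ 0.0511
P(Sp. alba | marker) = 0.0104/0.18481 ≈ 0.0563
P(Sp. nigra | marker) = 0.0306/0.18481 ≈ 0.1656
P(Sp. lutea | marker) = 0.0456/0.18481 ≈ 0.2467
P(Sp. caerulea | marker) = 0.01922/0.18481 ≈ 0.1040
P(Sp. viridis | marker) = 0.06954/0.18481 ≈ 0.3763
(Check: 0.0511+0.0563+0.1656+0.2467+0.1040+0.3763 = 1.0000.)

Sp. rubra 0.0511, Sp. alba 0.0563, Sp. nigra 0.1656, Sp. lutea 0.2467, Sp. caerulea 0.1040, Sp. viridis 0.3763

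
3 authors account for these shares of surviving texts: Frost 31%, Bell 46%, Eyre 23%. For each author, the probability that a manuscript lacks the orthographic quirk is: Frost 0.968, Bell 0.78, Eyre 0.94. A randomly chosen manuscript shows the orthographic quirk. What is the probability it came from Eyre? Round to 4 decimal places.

0.1105

Taking complements, P(quirk | each) = Frost 0.032, Bell 0.22, Eyre 0.06.
Compute prior × likelihood for every hypothesis:
  Frost: 0.31 × 0.032 = 0.00992
  Bell: 0.46 × 0.22 = 0.1012
  Eyre: 0.23 × 0.06 = 0.0138
Sum = 0.12492.
P(Eyre | evidence) = 0.0138 / 0.12492 ≈ 0.1105.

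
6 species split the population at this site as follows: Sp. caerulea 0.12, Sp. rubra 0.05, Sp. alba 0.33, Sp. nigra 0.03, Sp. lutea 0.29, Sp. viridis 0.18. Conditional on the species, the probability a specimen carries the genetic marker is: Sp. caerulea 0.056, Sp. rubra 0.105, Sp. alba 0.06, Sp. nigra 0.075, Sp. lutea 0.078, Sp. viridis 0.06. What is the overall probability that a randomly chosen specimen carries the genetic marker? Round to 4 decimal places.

0.0674

Compute prior × likelihood for every hypothesis:
  Sp. caerulea: 0.12 × 0.056 = 0.00672
  Sp. rubra: 0.05 × 0.105 = 0.00525
  Sp. alba: 0.33 × 0.06 = 0.0198
  Sp. nigra: 0.03 × 0.075 = 0.00225
  Sp. lutea: 0.29 × 0.078 = 0.02262
  Sp. viridis: 0.18 × 0.06 = 0.0108
P(marker) = 0.00672 + 0.00525 + 0.0198 + 0.00225 + 0.02262 + 0.0108 = 0.06744 → 0.0674.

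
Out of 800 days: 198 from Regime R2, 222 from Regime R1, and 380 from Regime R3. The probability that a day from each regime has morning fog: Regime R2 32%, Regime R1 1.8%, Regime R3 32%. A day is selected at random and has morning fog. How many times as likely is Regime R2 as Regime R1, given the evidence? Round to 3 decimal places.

Compute prior × likelihood for every hypothesis:
  Regime R2: 0.2475 × 0.32 = 0.0792
  Regime R1: 0.2775 × 0.018 = 0.004995
  Regime R3: 0.475 × 0.32 = 0.152
Sum = 0.236195.
The ratio is 0.0792 / 0.004995 (the normalizer cancels) = 15.856.

15.856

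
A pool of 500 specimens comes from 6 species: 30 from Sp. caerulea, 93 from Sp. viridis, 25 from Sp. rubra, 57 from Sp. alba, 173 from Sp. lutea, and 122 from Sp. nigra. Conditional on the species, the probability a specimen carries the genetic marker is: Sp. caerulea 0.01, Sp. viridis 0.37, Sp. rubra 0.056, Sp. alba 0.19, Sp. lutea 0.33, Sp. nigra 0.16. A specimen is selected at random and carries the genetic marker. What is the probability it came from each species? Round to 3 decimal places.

Unnormalized posteriors (prior × likelihood):
  Sp. caerulea: 0.06 × 0.01 = 0.0006
  Sp. viridis: 0.186 × 0.37 = 0.06882
  Sp. rubra: 0.05 × 0.056 = 0.0028
  Sp. alba: 0.114 × 0.19 = 0.02166
  Sp. lutea: 0.346 × 0.33 = 0.11418
  Sp. nigra: 0.244 × 0.16 = 0.03904
Total = 0.2471.
P(Sp. caerulea | marker) = 0.0006/0.2471 ≈ 0.002
P(Sp. viridis | marker) = 0.06882/0.2471 ≈ 0.279
P(Sp. rubra | marker) = 0.0028/0.2471 ≈ 0.011
P(Sp. alba | marker) = 0.02166/0.2471 ≈ 0.088
P(Sp. lutea | marker) = 0.11418/0.2471 ≈ 0.462
P(Sp. nigra | marker) = 0.03904/0.2471 ≈ 0.158
(Check: 0.002+0.279+0.011+0.088+0.462+0.158 = 1.000.)

Sp. caerulea 0.002, Sp. viridis 0.279, Sp. rubra 0.011, Sp. alba 0.088, Sp. lutea 0.462, Sp. nigra 0.158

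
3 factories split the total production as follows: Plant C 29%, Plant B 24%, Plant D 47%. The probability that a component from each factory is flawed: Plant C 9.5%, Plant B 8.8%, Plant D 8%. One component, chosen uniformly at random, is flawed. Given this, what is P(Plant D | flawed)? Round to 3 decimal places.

0.436

Unnormalized posteriors (prior × likelihood):
  Plant C: 0.29 × 0.095 = 0.02755
  Plant B: 0.24 × 0.088 = 0.02112
  Plant D: 0.47 × 0.08 = 0.0376
Sum = 0.08627.
P(Plant D | evidence) = 0.0376 / 0.08627 ≈ 0.436.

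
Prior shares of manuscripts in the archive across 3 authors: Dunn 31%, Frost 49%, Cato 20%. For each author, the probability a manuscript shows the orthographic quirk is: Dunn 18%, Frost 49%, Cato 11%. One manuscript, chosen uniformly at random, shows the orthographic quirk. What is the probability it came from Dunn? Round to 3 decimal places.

0.176

Prior × likelihood for each hypothesis:
  Dunn: 0.31 × 0.18 = 0.0558
  Frost: 0.49 × 0.49 = 0.2401
  Cato: 0.2 × 0.11 = 0.022
Total = 0.3179.
P(Dunn | evidence) = 0.0558 / 0.3179 ≈ 0.176.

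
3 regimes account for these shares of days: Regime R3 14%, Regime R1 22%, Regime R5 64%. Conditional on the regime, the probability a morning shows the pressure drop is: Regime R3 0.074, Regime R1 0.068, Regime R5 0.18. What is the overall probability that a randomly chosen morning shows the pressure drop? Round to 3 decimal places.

Prior × likelihood for each hypothesis:
  Regime R3: 0.14 × 0.074 = 0.01036
  Regime R1: 0.22 × 0.068 = 0.01496
  Regime R5: 0.64 × 0.18 = 0.1152
P(drop) = 0.01036 + 0.01496 + 0.1152 = 0.14052 → 0.141.

0.141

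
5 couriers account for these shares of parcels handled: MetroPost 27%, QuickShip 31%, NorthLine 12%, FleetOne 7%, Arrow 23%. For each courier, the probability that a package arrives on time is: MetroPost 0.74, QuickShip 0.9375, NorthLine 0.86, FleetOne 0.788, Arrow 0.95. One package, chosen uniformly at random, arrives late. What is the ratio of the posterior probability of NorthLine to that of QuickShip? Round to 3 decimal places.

0.867

Taking complements, P(late | each) = MetroPost 0.26, QuickShip 0.0625, NorthLine 0.14, FleetOne 0.212, Arrow 0.05.
Unnormalized posteriors (prior × likelihood):
  MetroPost: 0.27 × 0.26 = 0.0702
  QuickShip: 0.31 × 0.0625 = 0.019375
  NorthLine: 0.12 × 0.14 = 0.0168
  FleetOne: 0.07 × 0.212 = 0.01484
  Arrow: 0.23 × 0.05 = 0.0115
Normalizing constant = 0.132715.
The ratio is 0.0168 / 0.019375 (the normalizer cancels) = 0.867.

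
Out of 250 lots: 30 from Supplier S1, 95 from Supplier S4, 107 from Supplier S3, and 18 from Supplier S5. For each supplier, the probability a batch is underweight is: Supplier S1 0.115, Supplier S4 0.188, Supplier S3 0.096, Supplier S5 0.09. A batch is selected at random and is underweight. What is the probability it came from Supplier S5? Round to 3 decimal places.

Prior × likelihood for each hypothesis:
  Supplier S1: 0.12 × 0.115 = 0.0138
  Supplier S4: 0.38 × 0.188 = 0.07144
  Supplier S3: 0.428 × 0.096 = 0.041088
  Supplier S5: 0.072 × 0.09 = 0.00648
Sum = 0.132808.
P(Supplier S5 | evidence) = 0.00648 / 0.132808 ≈ 0.049.

0.049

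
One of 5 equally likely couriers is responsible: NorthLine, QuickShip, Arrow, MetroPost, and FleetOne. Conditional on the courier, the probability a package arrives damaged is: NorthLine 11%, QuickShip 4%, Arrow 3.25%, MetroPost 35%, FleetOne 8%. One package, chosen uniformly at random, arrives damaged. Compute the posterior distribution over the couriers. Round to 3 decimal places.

Since the prior is uniform, the posterior is proportional to the likelihood:
  NorthLine: 0.11
  QuickShip: 0.04
  Arrow: 0.0325
  MetroPost: 0.35
  FleetOne: 0.08
Total = 0.6125.
P(NorthLine | damaged) = 0.11/0.6125 ≈ 0.180
P(QuickShip | damaged) = 0.04/0.6125 ≈ 0.065
P(Arrow | damaged) = 0.0325/0.6125 ≈ 0.053
P(MetroPost | damaged) = 0.35/0.6125 ≈ 0.571
P(FleetOne | damaged) = 0.08/0.6125 ≈ 0.131

NorthLine 0.180, QuickShip 0.065, Arrow 0.053, MetroPost 0.571, FleetOne 0.131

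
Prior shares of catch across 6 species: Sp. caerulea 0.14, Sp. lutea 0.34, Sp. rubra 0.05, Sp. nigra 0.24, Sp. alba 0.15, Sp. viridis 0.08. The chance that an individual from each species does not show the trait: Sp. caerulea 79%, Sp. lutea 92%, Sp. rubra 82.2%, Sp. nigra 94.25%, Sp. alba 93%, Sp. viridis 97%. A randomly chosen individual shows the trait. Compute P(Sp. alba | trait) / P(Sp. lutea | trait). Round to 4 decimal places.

0.3860

Taking complements, P(trait | each) = Sp. caerulea 0.21, Sp. lutea 0.08, Sp. rubra 0.178, Sp. nigra 0.0575, Sp. alba 0.07, Sp. viridis 0.03.
Compute prior × likelihood for every hypothesis:
  Sp. caerulea: 0.14 × 0.21 = 0.0294
  Sp. lutea: 0.34 × 0.08 = 0.0272
  Sp. rubra: 0.05 × 0.178 = 0.0089
  Sp. nigra: 0.24 × 0.0575 = 0.0138
  Sp. alba: 0.15 × 0.07 = 0.0105
  Sp. viridis: 0.08 × 0.03 = 0.0024
Sum = 0.0922.
The ratio is 0.0105 / 0.0272 (the normalizer cancels) = 0.3860.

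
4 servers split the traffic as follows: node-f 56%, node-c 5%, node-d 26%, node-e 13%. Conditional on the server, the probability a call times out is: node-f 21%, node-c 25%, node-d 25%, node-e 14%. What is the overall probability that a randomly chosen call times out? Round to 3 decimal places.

0.213

Unnormalized posteriors (prior × likelihood):
  node-f: 0.56 × 0.21 = 0.1176
  node-c: 0.05 × 0.25 = 0.0125
  node-d: 0.26 × 0.25 = 0.065
  node-e: 0.13 × 0.14 = 0.0182
P(timeout) = 0.1176 + 0.0125 + 0.065 + 0.0182 = 0.2133 → 0.213.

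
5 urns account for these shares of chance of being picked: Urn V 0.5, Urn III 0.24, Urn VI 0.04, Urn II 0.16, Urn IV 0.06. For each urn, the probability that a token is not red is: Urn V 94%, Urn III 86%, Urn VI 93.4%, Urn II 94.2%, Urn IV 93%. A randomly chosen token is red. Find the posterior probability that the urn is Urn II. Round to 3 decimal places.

Taking complements, P(red | each) = Urn V 0.06, Urn III 0.14, Urn VI 0.066, Urn II 0.058, Urn IV 0.07.
Prior × likelihood for each hypothesis:
  Urn V: 0.5 × 0.06 = 0.03
  Urn III: 0.24 × 0.14 = 0.0336
  Urn VI: 0.04 × 0.066 = 0.00264
  Urn II: 0.16 × 0.058 = 0.00928
  Urn IV: 0.06 × 0.07 = 0.0042
Total = 0.07972.
P(Urn II | evidence) = 0.00928 / 0.07972 ≈ 0.116.

0.116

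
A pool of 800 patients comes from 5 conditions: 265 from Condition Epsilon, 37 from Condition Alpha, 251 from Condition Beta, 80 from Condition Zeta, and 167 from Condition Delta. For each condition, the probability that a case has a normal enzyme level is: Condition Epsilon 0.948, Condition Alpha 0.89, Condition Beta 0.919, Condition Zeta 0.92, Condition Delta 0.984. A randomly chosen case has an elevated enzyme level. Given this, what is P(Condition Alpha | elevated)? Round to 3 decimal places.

Taking complements, P(elevated | each) = Condition Epsilon 0.052, Condition Alpha 0.11, Condition Beta 0.081, Condition Zeta 0.08, Condition Delta 0.016.
Compute prior × likelihood for every hypothesis:
  Condition Epsilon: 0.33125 × 0.052 = 0.017225
  Condition Alpha: 0.04625 × 0.11 = 0.0050875
  Condition Beta: 0.31375 × 0.081 = 0.02541375
  Condition Zeta: 0.1 × 0.08 = 0.008
  Condition Delta: 0.20875 × 0.016 = 0.00334
Total = 0.05906625.
P(Condition Alpha | evidence) = 0.0050875 / 0.05906625 ≈ 0.086.

0.086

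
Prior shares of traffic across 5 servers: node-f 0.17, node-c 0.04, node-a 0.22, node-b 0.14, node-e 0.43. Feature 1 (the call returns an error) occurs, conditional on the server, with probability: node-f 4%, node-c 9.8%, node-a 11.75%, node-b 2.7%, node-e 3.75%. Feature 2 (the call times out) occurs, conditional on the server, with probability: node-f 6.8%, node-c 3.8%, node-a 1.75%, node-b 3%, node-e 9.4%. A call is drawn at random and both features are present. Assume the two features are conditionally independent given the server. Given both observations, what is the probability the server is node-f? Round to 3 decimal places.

Unnormalized posteriors (prior × likelihood):
  node-f: 0.17 × 0.04 × 0.068 = 0.0004624
  node-c: 0.04 × 0.098 × 0.038 = 0.00014896
  node-a: 0.22 × 0.1175 × 0.0175 = 0.000452375
  node-b: 0.14 × 0.027 × 0.03 = 0.0001134
  node-e: 0.43 × 0.0375 × 0.094 = 0.00151575
Normalizing constant = 0.002692885.
P(node-f | evidence) = 0.0004624 / 0.002692885 ≈ 0.172.

0.172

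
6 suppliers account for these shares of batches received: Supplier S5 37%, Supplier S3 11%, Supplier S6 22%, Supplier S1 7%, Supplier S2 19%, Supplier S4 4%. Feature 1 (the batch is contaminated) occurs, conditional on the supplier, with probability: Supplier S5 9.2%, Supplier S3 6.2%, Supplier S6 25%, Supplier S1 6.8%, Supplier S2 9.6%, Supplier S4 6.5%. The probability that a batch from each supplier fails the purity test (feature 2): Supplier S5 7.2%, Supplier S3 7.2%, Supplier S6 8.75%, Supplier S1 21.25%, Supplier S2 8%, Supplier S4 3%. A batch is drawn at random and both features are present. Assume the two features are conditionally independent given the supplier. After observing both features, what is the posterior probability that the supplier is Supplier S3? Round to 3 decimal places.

0.048

Compute prior × likelihood for every hypothesis:
  Supplier S5: 0.37 × 0.092 × 0.072 = 0.00245088
  Supplier S3: 0.11 × 0.062 × 0.072 = 0.00049104
  Supplier S6: 0.22 × 0.25 × 0.0875 = 0.0048125
  Supplier S1: 0.07 × 0.068 × 0.2125 = 0.0010115
  Supplier S2: 0.19 × 0.096 × 0.08 = 0.0014592
  Supplier S4: 0.04 × 0.065 × 0.03 = 0.000078
Normalizing constant = 0.01030312.
P(Supplier S3 | evidence) = 0.00049104 / 0.01030312 ≈ 0.048.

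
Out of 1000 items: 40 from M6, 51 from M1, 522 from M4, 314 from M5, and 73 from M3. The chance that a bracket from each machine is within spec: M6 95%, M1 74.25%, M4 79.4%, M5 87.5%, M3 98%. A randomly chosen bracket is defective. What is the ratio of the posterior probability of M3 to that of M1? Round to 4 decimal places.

Taking complements, P(defective | each) = M6 0.05, M1 0.2575, M4 0.206, M5 0.125, M3 0.02.
By Bayes' rule, posterior ∝ prior × likelihood:
  M6: 0.04 × 0.05 = 0.002
  M1: 0.051 × 0.2575 = 0.0131325
  M4: 0.522 × 0.206 = 0.107532
  M5: 0.314 × 0.125 = 0.03925
  M3: 0.073 × 0.02 = 0.00146
Sum = 0.1633745.
The ratio is 0.00146 / 0.0131325 (the normalizer cancels) = 0.1112.

0.1112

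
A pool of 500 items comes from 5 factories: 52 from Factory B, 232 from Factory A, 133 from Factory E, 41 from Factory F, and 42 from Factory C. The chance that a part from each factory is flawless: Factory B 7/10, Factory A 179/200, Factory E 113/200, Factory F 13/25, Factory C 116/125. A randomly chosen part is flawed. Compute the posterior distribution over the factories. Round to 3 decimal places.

Taking complements, P(flawed | each) = Factory B 0.3, Factory A 0.105, Factory E 0.435, Factory F 0.48, Factory C 0.072.
Compute prior × likelihood for every hypothesis:
  Factory B: 0.104 × 0.3 = 0.0312
  Factory A: 0.464 × 0.105 = 0.04872
  Factory E: 0.266 × 0.435 = 0.11571
  Factory F: 0.082 × 0.48 = 0.03936
  Factory C: 0.084 × 0.072 = 0.006048
Total = 0.241038.
P(Factory B | flawed) = 0.0312/0.241038 ≈ 0.129
P(Factory A | flawed) = 0.04872/0.241038 ≈ 0.202
P(Factory E | flawed) = 0.11571/0.241038 ≈ 0.480
P(Factory F | flawed) = 0.03936/0.241038 ≈ 0.163
P(Factory C | flawed) = 0.006048/0.241038 ≈ 0.025
(Check: 0.129+0.202+0.480+0.163+0.025 = 0.999.)

Factory B 0.129, Factory A 0.202, Factory E 0.480, Factory F 0.163, Factory C 0.025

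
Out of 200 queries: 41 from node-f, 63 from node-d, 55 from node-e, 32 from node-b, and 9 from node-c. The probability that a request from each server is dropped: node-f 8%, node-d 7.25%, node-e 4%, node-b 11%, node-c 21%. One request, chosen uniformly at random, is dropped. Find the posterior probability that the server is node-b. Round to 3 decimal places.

By Bayes' rule, posterior ∝ prior × likelihood:
  node-f: 0.205 × 0.08 = 0.0164
  node-d: 0.315 × 0.0725 = 0.0228375
  node-e: 0.275 × 0.04 = 0.011
  node-b: 0.16 × 0.11 = 0.0176
  node-c: 0.045 × 0.21 = 0.00945
Sum = 0.0772875.
P(node-b | evidence) = 0.0176 / 0.0772875 ≈ 0.228.

0.228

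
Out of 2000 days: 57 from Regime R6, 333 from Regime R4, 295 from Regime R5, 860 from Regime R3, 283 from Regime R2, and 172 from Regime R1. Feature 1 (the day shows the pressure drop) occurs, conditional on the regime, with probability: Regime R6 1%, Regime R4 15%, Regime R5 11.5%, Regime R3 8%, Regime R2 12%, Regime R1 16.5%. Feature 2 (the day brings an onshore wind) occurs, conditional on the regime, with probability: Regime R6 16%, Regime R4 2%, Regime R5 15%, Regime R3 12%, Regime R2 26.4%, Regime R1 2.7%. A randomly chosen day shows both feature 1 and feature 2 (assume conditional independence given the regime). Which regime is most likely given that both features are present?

Regime R2

Unnormalized posteriors (prior × likelihood):
  Regime R6: 0.0285 × 0.01 × 0.16 = 0.0000456
  Regime R4: 0.1665 × 0.15 × 0.02 = 0.0004995
  Regime R5: 0.1475 × 0.115 × 0.15 = 0.002544375
  Regime R3: 0.43 × 0.08 × 0.12 = 0.004128
  Regime R2: 0.1415 × 0.12 × 0.264 = 0.00448272
  Regime R1: 0.086 × 0.165 × 0.027 = 0.00038313
Total = 0.012083325.
Largest term belongs to Regime R2, so Regime R2 is most probable.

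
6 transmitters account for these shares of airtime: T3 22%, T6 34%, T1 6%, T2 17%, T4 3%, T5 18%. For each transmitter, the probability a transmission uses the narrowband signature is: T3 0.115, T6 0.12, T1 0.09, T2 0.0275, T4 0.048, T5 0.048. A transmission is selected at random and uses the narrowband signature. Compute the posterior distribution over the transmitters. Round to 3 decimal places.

T3 0.293, T6 0.473, T1 0.063, T2 0.054, T4 0.017, T5 0.100

Compute prior × likelihood for every hypothesis:
  T3: 0.22 × 0.115 = 0.0253
  T6: 0.34 × 0.12 = 0.0408
  T1: 0.06 × 0.09 = 0.0054
  T2: 0.17 × 0.0275 = 0.004675
  T4: 0.03 × 0.048 = 0.00144
  T5: 0.18 × 0.048 = 0.00864
Total = 0.086255.
P(T3 | narrowband) = 0.0253/0.086255 ≈ 0.293
P(T6 | narrowband) = 0.0408/0.086255 ≈ 0.473
P(T1 | narrowband) = 0.0054/0.086255 ≈ 0.063
P(T2 | narrowband) = 0.004675/0.086255 ≈ 0.054
P(T4 | narrowband) = 0.00144/0.086255 ≈ 0.017
P(T5 | narrowband) = 0.00864/0.086255 ≈ 0.100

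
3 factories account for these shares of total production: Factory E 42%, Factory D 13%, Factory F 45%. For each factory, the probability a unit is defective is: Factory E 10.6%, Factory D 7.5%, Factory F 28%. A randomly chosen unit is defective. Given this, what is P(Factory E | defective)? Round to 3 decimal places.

Prior × likelihood for each hypothesis:
  Factory E: 0.42 × 0.106 = 0.04452
  Factory D: 0.13 × 0.075 = 0.00975
  Factory F: 0.45 × 0.28 = 0.126
Sum = 0.18027.
P(Factory E | evidence) = 0.04452 / 0.18027 ≈ 0.247.

0.247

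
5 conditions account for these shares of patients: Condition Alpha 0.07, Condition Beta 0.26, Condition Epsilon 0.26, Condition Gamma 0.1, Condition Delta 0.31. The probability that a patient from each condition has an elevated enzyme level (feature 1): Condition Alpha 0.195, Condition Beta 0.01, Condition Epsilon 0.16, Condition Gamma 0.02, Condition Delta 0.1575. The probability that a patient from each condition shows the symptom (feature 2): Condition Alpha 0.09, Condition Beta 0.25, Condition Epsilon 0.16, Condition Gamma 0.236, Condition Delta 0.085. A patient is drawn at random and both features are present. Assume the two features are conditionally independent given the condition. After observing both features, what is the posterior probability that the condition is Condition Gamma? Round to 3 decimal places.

Compute prior × likelihood for every hypothesis:
  Condition Alpha: 0.07 × 0.195 × 0.09 = 0.0012285
  Condition Beta: 0.26 × 0.01 × 0.25 = 0.00065
  Condition Epsilon: 0.26 × 0.16 × 0.16 = 0.006656
  Condition Gamma: 0.1 × 0.02 × 0.236 = 0.000472
  Condition Delta: 0.31 × 0.1575 × 0.085 = 0.004150125
Normalizing constant = 0.013156625.
P(Condition Gamma | evidence) = 0.000472 / 0.013156625 ≈ 0.036.

0.036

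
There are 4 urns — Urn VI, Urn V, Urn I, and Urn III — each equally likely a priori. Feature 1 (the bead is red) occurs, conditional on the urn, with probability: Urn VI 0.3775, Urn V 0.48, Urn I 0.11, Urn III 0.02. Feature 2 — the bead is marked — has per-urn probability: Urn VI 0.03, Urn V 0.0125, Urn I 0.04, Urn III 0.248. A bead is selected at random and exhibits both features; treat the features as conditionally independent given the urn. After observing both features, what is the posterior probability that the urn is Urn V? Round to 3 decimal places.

Since the prior is uniform, the posterior is proportional to the likelihood:
  Urn VI: 0.3775 × 0.03 = 0.011325
  Urn V: 0.48 × 0.0125 = 0.006
  Urn I: 0.11 × 0.04 = 0.0044
  Urn III: 0.02 × 0.248 = 0.00496
Sum = 0.026685.
P(Urn V | evidence) = 0.006 / 0.026685 ≈ 0.225.

0.225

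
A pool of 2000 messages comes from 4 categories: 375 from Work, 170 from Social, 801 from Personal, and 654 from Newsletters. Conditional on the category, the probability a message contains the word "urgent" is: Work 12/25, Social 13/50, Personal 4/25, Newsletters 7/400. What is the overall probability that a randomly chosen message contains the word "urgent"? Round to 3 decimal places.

0.182

Prior × likelihood for each hypothesis:
  Work: 0.1875 × 0.48 = 0.09
  Social: 0.085 × 0.26 = 0.0221
  Personal: 0.4005 × 0.16 = 0.06408
  Newsletters: 0.327 × 0.0175 = 0.0057225
P(urgent-flag) = 0.09 + 0.0221 + 0.06408 + 0.0057225 = 0.1819025 → 0.182.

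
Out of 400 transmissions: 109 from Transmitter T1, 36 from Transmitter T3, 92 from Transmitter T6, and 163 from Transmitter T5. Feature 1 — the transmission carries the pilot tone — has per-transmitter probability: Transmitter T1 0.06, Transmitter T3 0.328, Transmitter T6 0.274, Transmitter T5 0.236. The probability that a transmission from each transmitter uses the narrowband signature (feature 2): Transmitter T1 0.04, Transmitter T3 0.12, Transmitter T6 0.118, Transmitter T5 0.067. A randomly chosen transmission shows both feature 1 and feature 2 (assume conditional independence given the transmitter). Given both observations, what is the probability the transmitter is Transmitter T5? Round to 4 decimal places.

0.3565

By Bayes' rule, posterior ∝ prior × likelihood:
  Transmitter T1: 0.2725 × 0.06 × 0.04 = 0.000654
  Transmitter T3: 0.09 × 0.328 × 0.12 = 0.0035424
  Transmitter T6: 0.23 × 0.274 × 0.118 = 0.00743636
  Transmitter T5: 0.4075 × 0.236 × 0.067 = 0.00644339
Sum = 0.01807615.
P(Transmitter T5 | evidence) = 0.00644339 / 0.01807615 ≈ 0.3565.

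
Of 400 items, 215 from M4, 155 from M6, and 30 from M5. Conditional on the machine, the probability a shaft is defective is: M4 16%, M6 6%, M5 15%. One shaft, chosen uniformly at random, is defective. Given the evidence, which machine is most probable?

M4

By Bayes' rule, posterior ∝ prior × likelihood:
  M4: 0.5375 × 0.16 = 0.086
  M6: 0.3875 × 0.06 = 0.02325
  M5: 0.075 × 0.15 = 0.01125
Total = 0.1205.
Largest term belongs to M4, so M4 is most probable.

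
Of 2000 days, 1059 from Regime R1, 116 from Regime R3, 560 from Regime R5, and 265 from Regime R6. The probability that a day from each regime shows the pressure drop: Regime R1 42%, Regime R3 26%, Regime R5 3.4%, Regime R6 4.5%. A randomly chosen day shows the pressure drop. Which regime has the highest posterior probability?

Regime R1

Prior × likelihood for each hypothesis:
  Regime R1: 0.5295 × 0.42 = 0.22239
  Regime R3: 0.058 × 0.26 = 0.01508
  Regime R5: 0.28 × 0.034 = 0.00952
  Regime R6: 0.1325 × 0.045 = 0.0059625
Normalizing constant = 0.2529525.
Largest term belongs to Regime R1, so Regime R1 is most probable.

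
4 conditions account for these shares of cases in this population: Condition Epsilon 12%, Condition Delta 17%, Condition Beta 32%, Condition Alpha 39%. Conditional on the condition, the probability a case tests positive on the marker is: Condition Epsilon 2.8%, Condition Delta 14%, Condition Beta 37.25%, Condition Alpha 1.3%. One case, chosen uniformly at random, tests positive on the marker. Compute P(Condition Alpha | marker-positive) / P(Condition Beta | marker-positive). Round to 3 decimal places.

0.043

Prior × likelihood for each hypothesis:
  Condition Epsilon: 0.12 × 0.028 = 0.00336
  Condition Delta: 0.17 × 0.14 = 0.0238
  Condition Beta: 0.32 × 0.3725 = 0.1192
  Condition Alpha: 0.39 × 0.013 = 0.00507
Total = 0.15143.
The ratio is 0.00507 / 0.1192 (the normalizer cancels) = 0.043.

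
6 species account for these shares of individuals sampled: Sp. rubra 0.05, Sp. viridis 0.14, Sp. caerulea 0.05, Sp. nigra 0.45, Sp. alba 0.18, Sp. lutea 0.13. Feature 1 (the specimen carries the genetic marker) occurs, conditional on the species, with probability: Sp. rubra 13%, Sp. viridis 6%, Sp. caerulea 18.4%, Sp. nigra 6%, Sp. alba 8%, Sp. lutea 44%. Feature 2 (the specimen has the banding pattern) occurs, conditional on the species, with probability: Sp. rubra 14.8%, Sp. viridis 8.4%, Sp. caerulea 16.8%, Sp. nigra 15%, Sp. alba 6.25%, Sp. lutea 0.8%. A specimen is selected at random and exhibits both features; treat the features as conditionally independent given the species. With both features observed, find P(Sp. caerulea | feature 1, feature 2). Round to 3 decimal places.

0.179

Unnormalized posteriors (prior × likelihood):
  Sp. rubra: 0.05 × 0.13 × 0.148 = 0.000962
  Sp. viridis: 0.14 × 0.06 × 0.084 = 0.0007056
  Sp. caerulea: 0.05 × 0.184 × 0.168 = 0.0015456
  Sp. nigra: 0.45 × 0.06 × 0.15 = 0.00405
  Sp. alba: 0.18 × 0.08 × 0.0625 = 0.0009
  Sp. lutea: 0.13 × 0.44 × 0.008 = 0.0004576
Total = 0.0086208.
P(Sp. caerulea | evidence) = 0.0015456 / 0.0086208 ≈ 0.179.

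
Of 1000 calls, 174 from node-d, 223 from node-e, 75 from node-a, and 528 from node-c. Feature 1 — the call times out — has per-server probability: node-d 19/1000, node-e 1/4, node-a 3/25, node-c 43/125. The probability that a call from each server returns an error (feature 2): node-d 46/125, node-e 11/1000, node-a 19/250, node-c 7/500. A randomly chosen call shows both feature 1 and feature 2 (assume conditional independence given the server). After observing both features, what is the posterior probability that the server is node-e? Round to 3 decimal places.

0.121

Prior × likelihood for each hypothesis:
  node-d: 0.174 × 0.019 × 0.368 = 0.001216608
  node-e: 0.223 × 0.25 × 0.011 = 0.00061325
  node-a: 0.075 × 0.12 × 0.076 = 0.000684
  node-c: 0.528 × 0.344 × 0.014 = 0.002542848
Total = 0.005056706.
P(node-e | evidence) = 0.00061325 / 0.005056706 ≈ 0.121.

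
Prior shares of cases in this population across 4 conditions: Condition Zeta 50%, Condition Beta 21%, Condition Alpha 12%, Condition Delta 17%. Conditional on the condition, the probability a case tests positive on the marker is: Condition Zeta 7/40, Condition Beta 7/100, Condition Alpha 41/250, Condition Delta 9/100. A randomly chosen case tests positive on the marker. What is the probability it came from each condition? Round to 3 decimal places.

Condition Zeta 0.638, Condition Beta 0.107, Condition Alpha 0.143, Condition Delta 0.112

By Bayes' rule, posterior ∝ prior × likelihood:
  Condition Zeta: 0.5 × 0.175 = 0.0875
  Condition Beta: 0.21 × 0.07 = 0.0147
  Condition Alpha: 0.12 × 0.164 = 0.01968
  Condition Delta: 0.17 × 0.09 = 0.0153
Normalizing constant = 0.13718.
P(Condition Zeta | marker-positive) = 0.0875/0.13718 ≈ 0.638
P(Condition Beta | marker-positive) = 0.0147/0.13718 ≈ 0.107
P(Condition Alpha | marker-positive) = 0.01968/0.13718 ≈ 0.143
P(Condition Delta | marker-positive) = 0.0153/0.13718 ≈ 0.112
(Check: 0.638+0.107+0.143+0.112 = 1.000.)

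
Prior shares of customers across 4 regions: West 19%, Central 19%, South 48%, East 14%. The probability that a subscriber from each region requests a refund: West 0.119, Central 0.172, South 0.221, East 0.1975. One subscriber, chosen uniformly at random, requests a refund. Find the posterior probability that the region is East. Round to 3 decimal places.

0.146

Unnormalized posteriors (prior × likelihood):
  West: 0.19 × 0.119 = 0.02261
  Central: 0.19 × 0.172 = 0.03268
  South: 0.48 × 0.221 = 0.10608
  East: 0.14 × 0.1975 = 0.02765
Sum = 0.18902.
P(East | evidence) = 0.02765 / 0.18902 ≈ 0.146.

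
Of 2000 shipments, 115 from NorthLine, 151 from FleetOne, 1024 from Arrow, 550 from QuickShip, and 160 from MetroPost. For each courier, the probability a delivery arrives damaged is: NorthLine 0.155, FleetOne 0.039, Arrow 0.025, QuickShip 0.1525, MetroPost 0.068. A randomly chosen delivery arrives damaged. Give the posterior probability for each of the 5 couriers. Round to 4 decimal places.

NorthLine 0.1237, FleetOne 0.0409, Arrow 0.1777, QuickShip 0.5822, MetroPost 0.0755

Unnormalized posteriors (prior × likelihood):
  NorthLine: 0.0575 × 0.155 = 0.0089125
  FleetOne: 0.0755 × 0.039 = 0.0029445
  Arrow: 0.512 × 0.025 = 0.0128
  QuickShip: 0.275 × 0.1525 = 0.0419375
  MetroPost: 0.08 × 0.068 = 0.00544
Normalizing constant = 0.0720345.
P(NorthLine | damaged) = 0.0089125/0.0720345 ≈ 0.1237
P(FleetOne | damaged) = 0.0029445/0.0720345 ≈ 0.0409
P(Arrow | damaged) = 0.0128/0.0720345 ≈ 0.1777
P(QuickShip | damaged) = 0.0419375/0.0720345 ≈ 0.5822
P(MetroPost | damaged) = 0.00544/0.0720345 ≈ 0.0755
(Check: 0.1237+0.0409+0.1777+0.5822+0.0755 = 1.0000.)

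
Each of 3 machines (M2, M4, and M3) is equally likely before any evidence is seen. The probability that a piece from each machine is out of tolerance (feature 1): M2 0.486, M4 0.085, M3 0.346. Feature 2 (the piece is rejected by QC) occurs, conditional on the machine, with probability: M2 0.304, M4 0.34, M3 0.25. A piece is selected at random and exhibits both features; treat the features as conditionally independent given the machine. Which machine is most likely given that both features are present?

Since the prior is uniform, the posterior is proportional to the likelihood:
  M2: 0.486 × 0.304 = 0.147744
  M4: 0.085 × 0.34 = 0.0289
  M3: 0.346 × 0.25 = 0.0865
Normalizing constant = 0.263144.
Largest term belongs to M2, so M2 is most probable.

M2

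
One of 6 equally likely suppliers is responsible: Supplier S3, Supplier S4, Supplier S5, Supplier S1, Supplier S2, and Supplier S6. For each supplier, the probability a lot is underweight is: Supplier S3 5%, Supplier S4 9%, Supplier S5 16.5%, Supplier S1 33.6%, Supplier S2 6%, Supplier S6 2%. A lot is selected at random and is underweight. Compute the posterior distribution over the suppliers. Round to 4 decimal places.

Supplier S3 0.0693, Supplier S4 0.1248, Supplier S5 0.2288, Supplier S1 0.4660, Supplier S2 0.0832, Supplier S6 0.0277

Since the prior is uniform, the posterior is proportional to the likelihood:
  Supplier S3: 0.05
  Supplier S4: 0.09
  Supplier S5: 0.165
  Supplier S1: 0.336
  Supplier S2: 0.06
  Supplier S6: 0.02
Normalizing constant = 0.721.
P(Supplier S3 | underweight) = 0.05/0.721 ≈ 0.0693
P(Supplier S4 | underweight) = 0.09/0.721 ≈ 0.1248
P(Supplier S5 | underweight) = 0.165/0.721 ≈ 0.2288
P(Supplier S1 | underweight) = 0.336/0.721 ≈ 0.4660
P(Supplier S2 | underweight) = 0.06/0.721 ≈ 0.0832
P(Supplier S6 | underweight) = 0.02/0.721 ≈ 0.0277
(Check: 0.0693+0.1248+0.2288+0.4660+0.0832+0.0277 = 0.9998.)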